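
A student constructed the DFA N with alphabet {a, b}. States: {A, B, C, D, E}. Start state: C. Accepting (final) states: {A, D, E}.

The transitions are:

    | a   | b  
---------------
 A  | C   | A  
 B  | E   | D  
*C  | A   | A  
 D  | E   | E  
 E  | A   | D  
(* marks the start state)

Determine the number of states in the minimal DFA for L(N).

2

States {B,D,E} cannot be reached from the start state, so discard them.
Initial partition by acceptance: {A} | {C}.
Stable partition: {A} | {C} — 2 equivalence classes.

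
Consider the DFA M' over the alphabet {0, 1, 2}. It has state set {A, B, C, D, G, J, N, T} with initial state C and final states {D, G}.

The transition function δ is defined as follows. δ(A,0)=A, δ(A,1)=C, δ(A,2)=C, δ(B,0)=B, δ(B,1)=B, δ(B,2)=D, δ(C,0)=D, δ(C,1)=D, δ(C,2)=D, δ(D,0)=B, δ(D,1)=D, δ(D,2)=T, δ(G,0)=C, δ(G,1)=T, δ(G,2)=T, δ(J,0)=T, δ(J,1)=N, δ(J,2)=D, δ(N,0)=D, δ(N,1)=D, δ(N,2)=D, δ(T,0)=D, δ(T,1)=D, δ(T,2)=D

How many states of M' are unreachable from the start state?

4

BFS from C reaches {B, C, D, T}; the 4 state(s) A, G, J, N are never visited.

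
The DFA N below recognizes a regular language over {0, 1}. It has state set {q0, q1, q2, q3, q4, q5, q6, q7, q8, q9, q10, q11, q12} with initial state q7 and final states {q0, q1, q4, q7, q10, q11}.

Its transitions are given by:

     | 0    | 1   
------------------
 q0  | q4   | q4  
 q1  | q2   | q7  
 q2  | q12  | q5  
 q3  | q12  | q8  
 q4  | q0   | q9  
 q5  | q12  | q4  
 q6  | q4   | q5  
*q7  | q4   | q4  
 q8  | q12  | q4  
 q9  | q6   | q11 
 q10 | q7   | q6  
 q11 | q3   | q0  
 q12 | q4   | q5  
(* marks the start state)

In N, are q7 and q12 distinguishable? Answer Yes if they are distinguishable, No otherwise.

Yes

Reachable states from the start: {q0,q3,q4,q5,q6,q7,q8,q9,q11,q12}. Unreachable: {q1,q2,q10} — drop them.
P0 = {q0,q4,q7,q11} | {q3,q5,q6,q8,q9,q12}.
Split {q0,q4,q7,q11} by δ(·,0) → {q0,q4,q7} and {q11}.
Split {q0,q4,q7} by δ(·,1) → {q0,q7} and {q4}.
Refine {q3,q5,q6,q8,q9,q12} on symbol 0: members go to different blocks, giving {q3,q5,q8,q9} and {q6,q12}.
On input 1, block {q3,q5,q8,q9} splits into {q5,q8} and {q3} and {q9}.
The partition is now stable with 7 blocks: {q0,q7} | {q5,q8} | {q11} | {q4} | {q6,q12} | {q3} | {q9}.
q7 and q12 end up in different blocks, so they are distinguishable. For instance, the string 'ε' is accepted from only q7.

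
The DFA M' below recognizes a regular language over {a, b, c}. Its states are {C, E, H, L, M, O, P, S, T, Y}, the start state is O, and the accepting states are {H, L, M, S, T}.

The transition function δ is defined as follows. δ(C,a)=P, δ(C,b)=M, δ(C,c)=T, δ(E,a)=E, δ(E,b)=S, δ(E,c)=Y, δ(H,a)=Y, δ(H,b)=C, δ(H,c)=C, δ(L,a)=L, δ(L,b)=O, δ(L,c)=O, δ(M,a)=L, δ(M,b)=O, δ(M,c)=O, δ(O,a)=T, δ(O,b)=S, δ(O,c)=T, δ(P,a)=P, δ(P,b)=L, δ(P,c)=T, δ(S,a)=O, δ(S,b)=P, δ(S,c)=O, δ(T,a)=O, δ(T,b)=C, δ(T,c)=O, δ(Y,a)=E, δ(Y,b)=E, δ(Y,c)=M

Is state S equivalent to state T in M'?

Yes

First remove the unreachable states {E,H,Y}; 7 states remain.
Initial partition by acceptance: {L,M,S,T} | {C,O,P}.
Refine {L,M,S,T} on symbol a: members go to different blocks, giving {L,M} and {S,T}.
Split {C,O,P} by δ(·,a) → {C,P} and {O}.
No further refinement is possible. Final partition (4 blocks): {L,M} | {C,P} | {S,T} | {O}.
S and T lie in the same block of the stable partition, so they are equivalent — no string distinguishes them.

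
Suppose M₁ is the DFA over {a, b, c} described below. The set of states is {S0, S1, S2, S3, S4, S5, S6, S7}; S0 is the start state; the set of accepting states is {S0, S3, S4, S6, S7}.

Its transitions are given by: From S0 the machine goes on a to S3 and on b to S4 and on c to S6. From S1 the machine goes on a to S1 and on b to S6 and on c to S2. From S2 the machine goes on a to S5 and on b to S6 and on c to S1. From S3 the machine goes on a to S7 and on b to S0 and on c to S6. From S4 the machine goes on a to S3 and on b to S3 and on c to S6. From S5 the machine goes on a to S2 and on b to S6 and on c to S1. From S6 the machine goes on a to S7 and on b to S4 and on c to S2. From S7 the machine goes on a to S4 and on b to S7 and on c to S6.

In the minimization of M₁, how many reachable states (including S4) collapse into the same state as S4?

4

Every state is reachable, so we keep all 8.
Start with accepting vs non-accepting: {S0,S3,S4,S6,S7} | {S1,S2,S5}.
On input c, block {S0,S3,S4,S6,S7} splits into {S0,S3,S4,S7} and {S6}.
No further refinement is possible. Final partition (3 blocks): {S0,S3,S4,S7} | {S1,S2,S5} | {S6}.
State S4 belongs to the block {S0,S3,S4,S7}, which has 4 states.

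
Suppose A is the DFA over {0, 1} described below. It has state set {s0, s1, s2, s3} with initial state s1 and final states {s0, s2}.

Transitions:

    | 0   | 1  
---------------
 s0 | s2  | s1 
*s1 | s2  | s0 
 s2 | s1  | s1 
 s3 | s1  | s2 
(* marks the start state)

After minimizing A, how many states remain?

States {s3} cannot be reached from the start state, so discard them.
P0 = {s0,s2} | {s1}.
On input 0, block {s0,s2} splits into {s0} and {s2}.
Stable partition: {s0} | {s1} | {s2} — 3 equivalence classes.

3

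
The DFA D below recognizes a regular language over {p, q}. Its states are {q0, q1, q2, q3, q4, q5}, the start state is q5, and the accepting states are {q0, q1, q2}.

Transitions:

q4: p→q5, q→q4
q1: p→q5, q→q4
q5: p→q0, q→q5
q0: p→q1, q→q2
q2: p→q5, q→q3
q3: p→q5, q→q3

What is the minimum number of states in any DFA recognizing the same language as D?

4

Every state is reachable, so we keep all 6.
Initial partition by acceptance: {q0,q1,q2} | {q3,q4,q5}.
Split {q0,q1,q2} by δ(·,p) → {q1,q2} and {q0}.
Split {q3,q4,q5} by δ(·,p) → {q3,q4} and {q5}.
Stable partition: {q1,q2} | {q3,q4} | {q0} | {q5} — 4 equivalence classes.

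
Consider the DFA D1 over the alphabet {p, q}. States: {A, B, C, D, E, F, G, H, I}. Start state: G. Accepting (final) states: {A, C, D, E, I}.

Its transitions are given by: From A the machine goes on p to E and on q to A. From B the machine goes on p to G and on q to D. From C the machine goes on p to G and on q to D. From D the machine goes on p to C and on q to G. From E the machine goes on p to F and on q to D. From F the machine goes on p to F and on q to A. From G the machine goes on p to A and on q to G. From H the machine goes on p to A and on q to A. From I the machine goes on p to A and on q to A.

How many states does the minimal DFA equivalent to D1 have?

6

Reachable states from the start: {A,C,D,E,F,G}. Unreachable: {B,H,I} — drop them.
P0 = {A,C,D,E} | {F,G}.
Split {A,C,D,E} by δ(·,p) → {A,D} and {C,E}.
Refine {A,D} on symbol q: members go to different blocks, giving {A} and {D}.
Refine {F,G} on symbol p: members go to different blocks, giving {F} and {G}.
Refine {C,E} on symbol p: members go to different blocks, giving {C} and {E}.
The partition is now stable with 6 blocks: {A} | {F} | {C} | {D} | {G} | {E}.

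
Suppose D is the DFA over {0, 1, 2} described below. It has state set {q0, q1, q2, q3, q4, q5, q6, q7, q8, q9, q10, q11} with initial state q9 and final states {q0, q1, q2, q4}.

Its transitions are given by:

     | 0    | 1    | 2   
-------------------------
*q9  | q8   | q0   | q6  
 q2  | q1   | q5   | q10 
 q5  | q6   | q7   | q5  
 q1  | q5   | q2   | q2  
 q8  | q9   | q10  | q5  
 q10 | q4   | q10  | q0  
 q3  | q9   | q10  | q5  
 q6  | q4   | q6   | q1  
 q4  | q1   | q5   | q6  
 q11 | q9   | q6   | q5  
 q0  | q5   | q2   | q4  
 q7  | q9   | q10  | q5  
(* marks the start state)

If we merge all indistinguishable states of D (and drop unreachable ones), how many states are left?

6

Reachable states from the start: {q0,q1,q2,q4,q5,q6,q7,q8,q9,q10}. Unreachable: {q3,q11} — drop them.
P0 = {q0,q1,q2,q4} | {q5,q6,q7,q8,q9,q10}.
Split {q0,q1,q2,q4} by δ(·,0) → {q0,q1} and {q2,q4}.
Refine {q5,q6,q7,q8,q9,q10} on symbol 0: members go to different blocks, giving {q5,q7,q8,q9} and {q6,q10}.
On input 0, block {q5,q7,q8,q9} splits into {q7,q8,q9} and {q5}.
Refine {q7,q8,q9} on symbol 1: members go to different blocks, giving {q7,q8} and {q9}.
The partition is now stable with 6 blocks: {q0,q1} | {q7,q8} | {q2,q4} | {q6,q10} | {q5} | {q9}.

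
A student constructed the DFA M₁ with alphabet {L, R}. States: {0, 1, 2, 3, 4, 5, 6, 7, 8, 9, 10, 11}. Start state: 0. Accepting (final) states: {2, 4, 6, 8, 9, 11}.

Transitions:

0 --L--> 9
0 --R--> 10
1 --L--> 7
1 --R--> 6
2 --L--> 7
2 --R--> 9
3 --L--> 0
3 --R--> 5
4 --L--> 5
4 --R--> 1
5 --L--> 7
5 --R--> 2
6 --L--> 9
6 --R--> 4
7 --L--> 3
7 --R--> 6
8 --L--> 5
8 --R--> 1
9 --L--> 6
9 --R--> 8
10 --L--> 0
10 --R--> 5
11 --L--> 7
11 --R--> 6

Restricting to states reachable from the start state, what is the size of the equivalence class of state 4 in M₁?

States {11} cannot be reached from the start state, so discard them.
P0 = {2,4,6,8,9} | {0,1,3,5,7,10}.
Refine {2,4,6,8,9} on symbol L: members go to different blocks, giving {2,4,8} and {6,9}.
Refine {2,4,8} on symbol R: members go to different blocks, giving {4,8} and {2}.
On input L, block {0,1,3,5,7,10} splits into {1,3,5,7,10} and {0}.
Split {1,3,5,7,10} by δ(·,L) → {1,5,7} and {3,10}.
Refine {1,5,7} on symbol L: members go to different blocks, giving {1,5} and {7}.
On input R, block {1,5} splits into {1} and {5}.
No further refinement is possible. Final partition (8 blocks): {4,8} | {1} | {6,9} | {2} | {0} | {3,10} | {7} | {5}.
State 4 belongs to the block {4,8}, which has 2 states.

2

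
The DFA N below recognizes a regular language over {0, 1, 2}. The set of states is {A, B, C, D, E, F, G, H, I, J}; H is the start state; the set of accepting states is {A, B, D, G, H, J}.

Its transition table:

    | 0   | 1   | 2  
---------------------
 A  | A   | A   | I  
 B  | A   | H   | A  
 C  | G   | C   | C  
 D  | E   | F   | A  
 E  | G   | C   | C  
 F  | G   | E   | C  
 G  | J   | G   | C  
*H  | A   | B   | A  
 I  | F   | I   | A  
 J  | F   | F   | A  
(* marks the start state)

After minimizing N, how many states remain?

States {D} cannot be reached from the start state, so discard them.
Start with accepting vs non-accepting: {A,B,G,H,J} | {C,E,F,I}.
On input 0, block {A,B,G,H,J} splits into {A,B,G,H} and {J}.
Refine {A,B,G,H} on symbol 0: members go to different blocks, giving {A,B,H} and {G}.
Split {A,B,H} by δ(·,2) → {B,H} and {A}.
Split {C,E,F,I} by δ(·,0) → {C,E,F} and {I}.
Stable partition: {B,H} | {C,E,F} | {J} | {G} | {A} | {I} — 6 equivalence classes.

6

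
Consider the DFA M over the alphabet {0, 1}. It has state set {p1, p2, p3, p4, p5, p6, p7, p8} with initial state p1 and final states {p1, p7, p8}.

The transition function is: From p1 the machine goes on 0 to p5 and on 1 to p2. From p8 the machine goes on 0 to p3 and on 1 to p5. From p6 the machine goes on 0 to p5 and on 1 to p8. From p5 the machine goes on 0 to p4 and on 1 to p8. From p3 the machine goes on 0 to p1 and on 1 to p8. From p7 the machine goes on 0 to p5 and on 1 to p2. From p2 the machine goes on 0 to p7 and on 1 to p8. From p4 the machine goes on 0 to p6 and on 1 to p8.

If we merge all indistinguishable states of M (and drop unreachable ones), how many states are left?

All states are reachable from the start state.
Start with accepting vs non-accepting: {p1,p7,p8} | {p2,p3,p4,p5,p6}.
Split {p2,p3,p4,p5,p6} by δ(·,0) → {p4,p5,p6} and {p2,p3}.
On input 0, block {p1,p7,p8} splits into {p1,p7} and {p8}.
Stable partition: {p1,p7} | {p4,p5,p6} | {p2,p3} | {p8} — 4 equivalence classes.

4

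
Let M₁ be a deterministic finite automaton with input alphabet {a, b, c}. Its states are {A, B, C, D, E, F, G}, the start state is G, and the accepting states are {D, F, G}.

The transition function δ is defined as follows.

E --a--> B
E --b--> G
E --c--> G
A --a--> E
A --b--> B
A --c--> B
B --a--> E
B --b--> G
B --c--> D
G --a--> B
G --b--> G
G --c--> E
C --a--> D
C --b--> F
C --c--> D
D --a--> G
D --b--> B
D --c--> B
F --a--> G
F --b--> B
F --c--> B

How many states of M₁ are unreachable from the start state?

Starting at G and following transitions, the reachable set is {B, D, E, G}. That leaves A, C, F unreachable — 3 in total.

3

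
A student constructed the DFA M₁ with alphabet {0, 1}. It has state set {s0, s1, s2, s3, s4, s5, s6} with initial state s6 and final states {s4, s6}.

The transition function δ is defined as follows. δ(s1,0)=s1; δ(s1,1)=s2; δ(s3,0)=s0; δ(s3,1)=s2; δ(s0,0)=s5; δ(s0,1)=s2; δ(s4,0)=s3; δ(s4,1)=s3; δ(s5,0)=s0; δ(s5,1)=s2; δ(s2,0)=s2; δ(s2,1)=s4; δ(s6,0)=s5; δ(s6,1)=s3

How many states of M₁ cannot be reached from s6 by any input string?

1

Starting at s6 and following transitions, the reachable set is {s0, s2, s3, s4, s5, s6}. That leaves s1 unreachable — 1 in total.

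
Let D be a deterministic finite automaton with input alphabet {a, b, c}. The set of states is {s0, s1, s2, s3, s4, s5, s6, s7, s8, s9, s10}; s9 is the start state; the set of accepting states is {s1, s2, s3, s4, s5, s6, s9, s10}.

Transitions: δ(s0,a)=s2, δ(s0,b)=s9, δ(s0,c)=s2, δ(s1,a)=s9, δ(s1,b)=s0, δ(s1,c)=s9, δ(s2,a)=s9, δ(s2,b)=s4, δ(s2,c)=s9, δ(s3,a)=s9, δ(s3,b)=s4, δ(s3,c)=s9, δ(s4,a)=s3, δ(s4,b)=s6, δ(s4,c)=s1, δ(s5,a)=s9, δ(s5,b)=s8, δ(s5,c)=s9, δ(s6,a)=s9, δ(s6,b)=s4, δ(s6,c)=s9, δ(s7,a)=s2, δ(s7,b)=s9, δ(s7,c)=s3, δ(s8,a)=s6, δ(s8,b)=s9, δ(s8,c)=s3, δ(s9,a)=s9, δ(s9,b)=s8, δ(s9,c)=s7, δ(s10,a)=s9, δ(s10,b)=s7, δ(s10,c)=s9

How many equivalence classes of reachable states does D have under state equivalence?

5

First remove the unreachable states {s5,s10}; 9 states remain.
Start with accepting vs non-accepting: {s1,s2,s3,s4,s6,s9} | {s0,s7,s8}.
Refine {s1,s2,s3,s4,s6,s9} on symbol b: members go to different blocks, giving {s2,s3,s4,s6} and {s1,s9}.
On input a, block {s2,s3,s4,s6} splits into {s2,s3,s6} and {s4}.
Split {s1,s9} by δ(·,c) → {s1} and {s9}.
No further refinement is possible. Final partition (5 blocks): {s2,s3,s6} | {s0,s7,s8} | {s1} | {s4} | {s9}.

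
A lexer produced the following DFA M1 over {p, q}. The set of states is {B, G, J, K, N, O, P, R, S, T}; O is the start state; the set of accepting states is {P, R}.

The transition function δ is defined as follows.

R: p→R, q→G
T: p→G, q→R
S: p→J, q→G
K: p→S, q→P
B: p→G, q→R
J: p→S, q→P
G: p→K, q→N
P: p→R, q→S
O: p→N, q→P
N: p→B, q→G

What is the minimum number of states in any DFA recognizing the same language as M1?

3

Reachable states from the start: {B,G,J,K,N,O,P,R,S}. Unreachable: {T} — drop them.
P0 = {P,R} | {B,G,J,K,N,O,S}.
Split {B,G,J,K,N,O,S} by δ(·,q) → {B,J,K,O} and {G,N,S}.
No further refinement is possible. Final partition (3 blocks): {P,R} | {B,J,K,O} | {G,N,S}.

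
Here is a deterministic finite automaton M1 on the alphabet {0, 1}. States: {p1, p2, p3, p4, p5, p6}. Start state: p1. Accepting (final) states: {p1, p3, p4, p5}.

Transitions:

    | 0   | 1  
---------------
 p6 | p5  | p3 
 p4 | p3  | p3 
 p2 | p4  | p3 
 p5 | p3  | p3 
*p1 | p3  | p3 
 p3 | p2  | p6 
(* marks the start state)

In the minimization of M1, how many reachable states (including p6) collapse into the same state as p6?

All states are reachable from the start state.
P0 = {p1,p3,p4,p5} | {p2,p6}.
Refine {p1,p3,p4,p5} on symbol 0: members go to different blocks, giving {p1,p4,p5} and {p3}.
The partition is now stable with 3 blocks: {p1,p4,p5} | {p2,p6} | {p3}.
The equivalence class containing p6 is {p2,p6}, of size 2.

2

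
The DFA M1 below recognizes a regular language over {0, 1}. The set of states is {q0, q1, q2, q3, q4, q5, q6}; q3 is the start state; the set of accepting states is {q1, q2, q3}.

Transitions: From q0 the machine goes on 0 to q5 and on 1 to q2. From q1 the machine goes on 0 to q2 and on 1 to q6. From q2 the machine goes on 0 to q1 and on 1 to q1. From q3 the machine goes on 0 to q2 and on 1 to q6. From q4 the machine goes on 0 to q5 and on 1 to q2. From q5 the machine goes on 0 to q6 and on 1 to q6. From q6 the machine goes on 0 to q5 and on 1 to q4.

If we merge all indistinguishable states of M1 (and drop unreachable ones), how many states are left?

Reachable states from the start: {q1,q2,q3,q4,q5,q6}. Unreachable: {q0} — drop them.
Initial partition by acceptance: {q1,q2,q3} | {q4,q5,q6}.
Refine {q1,q2,q3} on symbol 1: members go to different blocks, giving {q1,q3} and {q2}.
On input 1, block {q4,q5,q6} splits into {q5,q6} and {q4}.
On input 1, block {q5,q6} splits into {q5} and {q6}.
The partition is now stable with 5 blocks: {q1,q3} | {q5} | {q2} | {q4} | {q6}.

5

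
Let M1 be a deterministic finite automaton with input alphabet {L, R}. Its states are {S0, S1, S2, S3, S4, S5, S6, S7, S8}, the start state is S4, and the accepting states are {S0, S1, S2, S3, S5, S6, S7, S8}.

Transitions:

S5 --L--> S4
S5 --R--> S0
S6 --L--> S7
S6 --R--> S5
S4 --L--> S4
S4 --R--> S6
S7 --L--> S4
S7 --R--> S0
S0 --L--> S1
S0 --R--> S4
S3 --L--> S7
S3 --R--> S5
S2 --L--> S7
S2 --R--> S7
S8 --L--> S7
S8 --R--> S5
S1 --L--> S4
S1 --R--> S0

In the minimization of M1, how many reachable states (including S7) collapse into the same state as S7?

3

Reachable states from the start: {S0,S1,S4,S5,S6,S7}. Unreachable: {S2,S3,S8} — drop them.
Start with accepting vs non-accepting: {S0,S1,S5,S6,S7} | {S4}.
Refine {S0,S1,S5,S6,S7} on symbol L: members go to different blocks, giving {S1,S5,S7} and {S0,S6}.
Refine {S0,S6} on symbol R: members go to different blocks, giving {S0} and {S6}.
Stable partition: {S1,S5,S7} | {S4} | {S0} | {S6} — 4 equivalence classes.
State S7 belongs to the block {S1,S5,S7}, which has 3 states.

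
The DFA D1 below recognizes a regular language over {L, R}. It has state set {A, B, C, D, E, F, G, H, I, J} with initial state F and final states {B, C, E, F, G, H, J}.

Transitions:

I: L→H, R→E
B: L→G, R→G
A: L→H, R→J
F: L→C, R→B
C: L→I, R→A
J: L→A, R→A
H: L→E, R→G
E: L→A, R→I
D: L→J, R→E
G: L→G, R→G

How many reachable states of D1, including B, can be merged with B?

States {D} cannot be reached from the start state, so discard them.
Start with accepting vs non-accepting: {B,C,E,F,G,H,J} | {A,I}.
On input L, block {B,C,E,F,G,H,J} splits into {B,F,G,H} and {C,E,J}.
On input L, block {B,F,G,H} splits into {B,G} and {F,H}.
Stable partition: {B,G} | {A,I} | {C,E,J} | {F,H} — 4 equivalence classes.
State B belongs to the block {B,G}, which has 2 states.

2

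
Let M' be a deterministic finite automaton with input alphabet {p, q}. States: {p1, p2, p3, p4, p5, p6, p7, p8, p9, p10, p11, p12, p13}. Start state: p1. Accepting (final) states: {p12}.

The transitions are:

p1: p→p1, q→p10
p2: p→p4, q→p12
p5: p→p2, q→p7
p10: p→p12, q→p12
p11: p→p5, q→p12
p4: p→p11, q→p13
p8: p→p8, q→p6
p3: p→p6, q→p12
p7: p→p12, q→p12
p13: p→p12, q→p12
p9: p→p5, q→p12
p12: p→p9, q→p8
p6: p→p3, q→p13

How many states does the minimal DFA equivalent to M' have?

All states are reachable from the start state.
P0 = {p12} | {p1,p2,p3,p4,p5,p6,p7,p8,p9,p10,p11,p13}.
On input p, block {p1,p2,p3,p4,p5,p6,p7,p8,p9,p10,p11,p13} splits into {p1,p2,p3,p4,p5,p6,p8,p9,p11} and {p7,p10,p13}.
Split {p1,p2,p3,p4,p5,p6,p8,p9,p11} by δ(·,q) → {p1,p4,p5,p6} and {p2,p3,p9,p11} and {p8}.
Refine {p1,p4,p5,p6} on symbol p: members go to different blocks, giving {p4,p5,p6} and {p1}.
No further refinement is possible. Final partition (6 blocks): {p12} | {p4,p5,p6} | {p7,p10,p13} | {p2,p3,p9,p11} | {p8} | {p1}.

6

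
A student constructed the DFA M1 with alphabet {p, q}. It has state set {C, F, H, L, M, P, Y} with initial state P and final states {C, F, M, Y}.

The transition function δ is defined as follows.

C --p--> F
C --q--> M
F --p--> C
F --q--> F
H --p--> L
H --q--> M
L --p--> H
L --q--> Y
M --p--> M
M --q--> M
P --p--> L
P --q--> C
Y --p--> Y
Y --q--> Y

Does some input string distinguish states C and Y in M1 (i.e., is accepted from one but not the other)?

No

Every state is reachable, so we keep all 7.
P0 = {C,F,M,Y} | {H,L,P}.
No further refinement is possible. Final partition (2 blocks): {C,F,M,Y} | {H,L,P}.
C and Y lie in the same block of the stable partition, so they are equivalent — no string distinguishes them.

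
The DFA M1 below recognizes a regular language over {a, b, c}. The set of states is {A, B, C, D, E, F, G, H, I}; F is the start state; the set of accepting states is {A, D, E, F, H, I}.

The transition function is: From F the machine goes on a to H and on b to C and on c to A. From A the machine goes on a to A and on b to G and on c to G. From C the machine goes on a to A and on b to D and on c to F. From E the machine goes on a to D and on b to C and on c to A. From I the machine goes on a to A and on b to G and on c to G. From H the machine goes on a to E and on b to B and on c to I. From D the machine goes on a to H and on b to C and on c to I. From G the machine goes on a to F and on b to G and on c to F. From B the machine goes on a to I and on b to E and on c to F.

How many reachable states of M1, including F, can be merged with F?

4

All states are reachable from the start state.
Initial partition by acceptance: {A,D,E,F,H,I} | {B,C,G}.
Refine {A,D,E,F,H,I} on symbol c: members go to different blocks, giving {D,E,F,H} and {A,I}.
Refine {B,C,G} on symbol a: members go to different blocks, giving {B,C} and {G}.
No further refinement is possible. Final partition (4 blocks): {D,E,F,H} | {B,C} | {A,I} | {G}.
State F belongs to the block {D,E,F,H}, which has 4 states.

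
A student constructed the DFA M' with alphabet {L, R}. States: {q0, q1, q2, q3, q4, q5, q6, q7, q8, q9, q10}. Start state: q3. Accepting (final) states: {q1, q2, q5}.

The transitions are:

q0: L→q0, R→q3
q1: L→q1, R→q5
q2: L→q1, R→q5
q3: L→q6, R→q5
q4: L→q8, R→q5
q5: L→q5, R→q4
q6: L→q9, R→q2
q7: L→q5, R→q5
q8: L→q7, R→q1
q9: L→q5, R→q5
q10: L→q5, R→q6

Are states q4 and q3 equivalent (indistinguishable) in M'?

Reachable states from the start: {q1,q2,q3,q4,q5,q6,q7,q8,q9}. Unreachable: {q0,q10} — drop them.
P0 = {q1,q2,q5} | {q3,q4,q6,q7,q8,q9}.
On input R, block {q1,q2,q5} splits into {q1,q2} and {q5}.
Refine {q3,q4,q6,q7,q8,q9} on symbol L: members go to different blocks, giving {q3,q4,q6,q8} and {q7,q9}.
Refine {q3,q4,q6,q8} on symbol L: members go to different blocks, giving {q3,q4} and {q6,q8}.
Stable partition: {q1,q2} | {q3,q4} | {q5} | {q7,q9} | {q6,q8} — 5 equivalence classes.
q4 and q3 lie in the same block of the stable partition, so they are equivalent — no string distinguishes them.

Yes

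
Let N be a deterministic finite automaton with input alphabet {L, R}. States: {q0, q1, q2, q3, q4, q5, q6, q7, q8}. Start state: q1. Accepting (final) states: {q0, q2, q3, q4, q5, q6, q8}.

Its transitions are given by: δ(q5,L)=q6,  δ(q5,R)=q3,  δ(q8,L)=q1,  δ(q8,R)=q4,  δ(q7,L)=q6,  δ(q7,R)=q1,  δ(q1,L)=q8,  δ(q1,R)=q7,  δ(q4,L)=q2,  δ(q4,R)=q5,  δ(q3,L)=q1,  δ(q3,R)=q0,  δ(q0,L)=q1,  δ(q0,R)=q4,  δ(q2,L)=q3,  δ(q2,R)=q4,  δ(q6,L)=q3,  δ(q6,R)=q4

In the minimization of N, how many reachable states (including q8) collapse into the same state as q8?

P0 = {q0,q2,q3,q4,q5,q6,q8} | {q1,q7}.
Split {q0,q2,q3,q4,q5,q6,q8} by δ(·,L) → {q2,q4,q5,q6} and {q0,q3,q8}.
On input L, block {q2,q4,q5,q6} splits into {q2,q6} and {q4,q5}.
On input L, block {q1,q7} splits into {q1} and {q7}.
Split {q0,q3,q8} by δ(·,R) → {q0,q8} and {q3}.
On input R, block {q4,q5} splits into {q4} and {q5}.
Stable partition: {q2,q6} | {q1} | {q0,q8} | {q4} | {q7} | {q3} | {q5} — 7 equivalence classes.
The equivalence class containing q8 is {q0,q8}, of size 2.

2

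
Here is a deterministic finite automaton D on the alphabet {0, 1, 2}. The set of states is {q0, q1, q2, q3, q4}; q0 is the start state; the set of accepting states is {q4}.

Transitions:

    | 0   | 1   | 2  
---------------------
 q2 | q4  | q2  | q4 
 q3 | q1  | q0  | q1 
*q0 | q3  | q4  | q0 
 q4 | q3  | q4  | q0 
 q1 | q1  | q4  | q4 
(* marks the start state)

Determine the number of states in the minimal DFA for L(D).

4

Reachable states from the start: {q0,q1,q3,q4}. Unreachable: {q2} — drop them.
Initial partition by acceptance: {q4} | {q0,q1,q3}.
Refine {q0,q1,q3} on symbol 1: members go to different blocks, giving {q0,q1} and {q3}.
Refine {q0,q1} on symbol 0: members go to different blocks, giving {q0} and {q1}.
The partition is now stable with 4 blocks: {q4} | {q0} | {q3} | {q1}.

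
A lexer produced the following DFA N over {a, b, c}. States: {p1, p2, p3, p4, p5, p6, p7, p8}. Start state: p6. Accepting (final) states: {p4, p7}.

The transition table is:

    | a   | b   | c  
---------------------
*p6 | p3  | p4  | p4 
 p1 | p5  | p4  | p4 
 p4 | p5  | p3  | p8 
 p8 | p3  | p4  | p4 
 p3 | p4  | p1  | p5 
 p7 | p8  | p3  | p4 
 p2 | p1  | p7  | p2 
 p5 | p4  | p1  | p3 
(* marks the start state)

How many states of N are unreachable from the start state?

Starting at p6 and following transitions, the reachable set is {p1, p3, p4, p5, p6, p8}. That leaves p2, p7 unreachable — 2 in total.

2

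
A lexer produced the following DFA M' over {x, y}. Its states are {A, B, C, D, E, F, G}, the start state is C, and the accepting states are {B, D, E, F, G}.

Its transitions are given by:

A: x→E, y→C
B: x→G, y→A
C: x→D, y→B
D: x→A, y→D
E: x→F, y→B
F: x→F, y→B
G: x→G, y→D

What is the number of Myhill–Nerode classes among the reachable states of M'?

All states are reachable from the start state.
Initial partition by acceptance: {B,D,E,F,G} | {A,C}.
Refine {B,D,E,F,G} on symbol x: members go to different blocks, giving {B,E,F,G} and {D}.
On input y, block {B,E,F,G} splits into {E,F} and {B} and {G}.
On input x, block {A,C} splits into {A} and {C}.
The partition is now stable with 6 blocks: {E,F} | {A} | {D} | {B} | {G} | {C}.

6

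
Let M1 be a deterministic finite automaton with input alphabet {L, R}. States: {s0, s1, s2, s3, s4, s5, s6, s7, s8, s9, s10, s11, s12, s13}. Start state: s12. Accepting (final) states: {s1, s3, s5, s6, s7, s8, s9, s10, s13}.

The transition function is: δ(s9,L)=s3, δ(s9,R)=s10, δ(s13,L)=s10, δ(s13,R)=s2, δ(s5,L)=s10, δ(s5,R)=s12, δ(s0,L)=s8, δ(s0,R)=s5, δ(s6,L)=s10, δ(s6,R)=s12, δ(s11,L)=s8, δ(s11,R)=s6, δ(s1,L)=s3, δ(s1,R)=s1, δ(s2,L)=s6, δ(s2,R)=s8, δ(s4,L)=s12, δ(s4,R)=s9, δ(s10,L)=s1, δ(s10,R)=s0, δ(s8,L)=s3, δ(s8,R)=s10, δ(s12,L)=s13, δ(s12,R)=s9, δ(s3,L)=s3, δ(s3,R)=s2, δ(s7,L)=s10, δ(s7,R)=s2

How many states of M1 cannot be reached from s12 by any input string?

Starting at s12 and following transitions, the reachable set is {s0, s1, s2, s3, s5, s6, s8, s9, s10, s12, s13}. That leaves s4, s7, s11 unreachable — 3 in total.

3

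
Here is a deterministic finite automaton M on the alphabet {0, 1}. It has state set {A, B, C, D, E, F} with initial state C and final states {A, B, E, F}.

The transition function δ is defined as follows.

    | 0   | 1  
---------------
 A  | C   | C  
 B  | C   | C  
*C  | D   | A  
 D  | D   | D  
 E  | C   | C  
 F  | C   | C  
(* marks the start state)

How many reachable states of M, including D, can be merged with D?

1

States {B,E,F} cannot be reached from the start state, so discard them.
Start with accepting vs non-accepting: {A} | {C,D}.
Refine {C,D} on symbol 1: members go to different blocks, giving {C} and {D}.
The partition is now stable with 3 blocks: {A} | {C} | {D}.
State D belongs to the block {D}, which has 1 states.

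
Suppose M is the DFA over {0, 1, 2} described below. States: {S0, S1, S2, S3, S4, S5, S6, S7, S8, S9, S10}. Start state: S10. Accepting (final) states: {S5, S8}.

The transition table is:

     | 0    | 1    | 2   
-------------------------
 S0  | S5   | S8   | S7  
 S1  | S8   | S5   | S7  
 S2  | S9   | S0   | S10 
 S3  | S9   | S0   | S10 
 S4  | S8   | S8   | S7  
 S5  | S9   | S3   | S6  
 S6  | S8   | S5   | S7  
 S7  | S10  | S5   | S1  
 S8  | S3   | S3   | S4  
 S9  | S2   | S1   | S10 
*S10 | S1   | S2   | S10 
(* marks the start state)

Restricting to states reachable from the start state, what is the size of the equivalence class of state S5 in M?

2

All states are reachable from the start state.
Start with accepting vs non-accepting: {S5,S8} | {S0,S1,S2,S3,S4,S6,S7,S9,S10}.
Refine {S0,S1,S2,S3,S4,S6,S7,S9,S10} on symbol 0: members go to different blocks, giving {S2,S3,S7,S9,S10} and {S0,S1,S4,S6}.
Refine {S2,S3,S7,S9,S10} on symbol 0: members go to different blocks, giving {S2,S3,S7,S9} and {S10}.
On input 0, block {S2,S3,S7,S9} splits into {S2,S3,S9} and {S7}.
The partition is now stable with 5 blocks: {S5,S8} | {S2,S3,S9} | {S0,S1,S4,S6} | {S10} | {S7}.
The equivalence class containing S5 is {S5,S8}, of size 2.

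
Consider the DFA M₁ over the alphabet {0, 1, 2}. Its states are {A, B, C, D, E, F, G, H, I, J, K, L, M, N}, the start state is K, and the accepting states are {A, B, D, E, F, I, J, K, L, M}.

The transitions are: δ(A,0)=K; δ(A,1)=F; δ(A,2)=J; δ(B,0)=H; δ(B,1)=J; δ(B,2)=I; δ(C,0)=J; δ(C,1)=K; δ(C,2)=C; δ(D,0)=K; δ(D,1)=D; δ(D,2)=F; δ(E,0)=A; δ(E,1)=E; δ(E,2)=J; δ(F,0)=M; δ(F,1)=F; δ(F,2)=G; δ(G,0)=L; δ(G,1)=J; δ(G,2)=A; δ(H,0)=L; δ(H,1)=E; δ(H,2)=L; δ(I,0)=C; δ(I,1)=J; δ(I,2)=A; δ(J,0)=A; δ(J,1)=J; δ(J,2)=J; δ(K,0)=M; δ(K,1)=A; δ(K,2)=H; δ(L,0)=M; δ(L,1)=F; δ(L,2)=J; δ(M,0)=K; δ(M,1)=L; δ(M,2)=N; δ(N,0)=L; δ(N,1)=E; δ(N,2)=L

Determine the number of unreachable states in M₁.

4

No path from K leads to B, C, D, I; the other 10 states are all reachable.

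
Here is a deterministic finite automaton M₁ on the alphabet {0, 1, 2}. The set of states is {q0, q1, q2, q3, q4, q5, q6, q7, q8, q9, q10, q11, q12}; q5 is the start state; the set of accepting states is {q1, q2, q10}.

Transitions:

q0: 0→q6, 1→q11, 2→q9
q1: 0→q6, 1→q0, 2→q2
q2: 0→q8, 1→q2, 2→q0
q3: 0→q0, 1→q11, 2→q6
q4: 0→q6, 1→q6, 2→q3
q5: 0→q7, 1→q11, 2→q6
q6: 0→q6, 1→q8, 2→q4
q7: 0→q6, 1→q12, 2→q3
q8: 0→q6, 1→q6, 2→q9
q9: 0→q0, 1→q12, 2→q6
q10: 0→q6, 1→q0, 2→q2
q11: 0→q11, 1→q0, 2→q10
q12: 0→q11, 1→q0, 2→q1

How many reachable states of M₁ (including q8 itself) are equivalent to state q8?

Initial partition by acceptance: {q1,q2,q10} | {q0,q3,q4,q5,q6,q7,q8,q9,q11,q12}.
Refine {q1,q2,q10} on symbol 1: members go to different blocks, giving {q1,q10} and {q2}.
Split {q0,q3,q4,q5,q6,q7,q8,q9,q11,q12} by δ(·,2) → {q0,q3,q4,q5,q6,q7,q8,q9} and {q11,q12}.
Refine {q0,q3,q4,q5,q6,q7,q8,q9} on symbol 1: members go to different blocks, giving {q0,q3,q5,q7,q9} and {q4,q6,q8}.
Refine {q0,q3,q5,q7,q9} on symbol 0: members go to different blocks, giving {q3,q5,q9} and {q0,q7}.
Split {q4,q6,q8} by δ(·,2) → {q4,q8} and {q6}.
No further refinement is possible. Final partition (7 blocks): {q1,q10} | {q3,q5,q9} | {q2} | {q11,q12} | {q4,q8} | {q0,q7} | {q6}.
State q8 belongs to the block {q4,q8}, which has 2 states.

2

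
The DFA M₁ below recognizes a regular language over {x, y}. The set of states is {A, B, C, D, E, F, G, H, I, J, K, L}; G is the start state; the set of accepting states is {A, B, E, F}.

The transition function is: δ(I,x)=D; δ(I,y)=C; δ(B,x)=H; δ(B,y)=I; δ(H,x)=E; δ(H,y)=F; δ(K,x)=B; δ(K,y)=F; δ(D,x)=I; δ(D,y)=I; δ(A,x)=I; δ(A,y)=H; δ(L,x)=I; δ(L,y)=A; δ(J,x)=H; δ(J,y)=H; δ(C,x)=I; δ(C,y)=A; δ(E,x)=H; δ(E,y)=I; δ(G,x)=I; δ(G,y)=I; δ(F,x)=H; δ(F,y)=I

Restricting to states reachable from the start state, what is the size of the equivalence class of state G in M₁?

Reachable states from the start: {A,C,D,E,F,G,H,I}. Unreachable: {B,J,K,L} — drop them.
Start with accepting vs non-accepting: {A,E,F} | {C,D,G,H,I}.
Refine {C,D,G,H,I} on symbol x: members go to different blocks, giving {C,D,G,I} and {H}.
Refine {A,E,F} on symbol x: members go to different blocks, giving {E,F} and {A}.
Refine {C,D,G,I} on symbol y: members go to different blocks, giving {D,G,I} and {C}.
Refine {D,G,I} on symbol y: members go to different blocks, giving {D,G} and {I}.
The partition is now stable with 6 blocks: {E,F} | {D,G} | {H} | {A} | {C} | {I}.
The equivalence class containing G is {D,G}, of size 2.

2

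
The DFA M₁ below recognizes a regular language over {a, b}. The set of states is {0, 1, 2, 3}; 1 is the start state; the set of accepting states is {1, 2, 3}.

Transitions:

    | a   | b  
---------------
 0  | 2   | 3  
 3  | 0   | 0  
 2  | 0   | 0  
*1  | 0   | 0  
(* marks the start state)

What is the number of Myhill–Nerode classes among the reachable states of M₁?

2

P0 = {1,2,3} | {0}.
The partition is now stable with 2 blocks: {1,2,3} | {0}.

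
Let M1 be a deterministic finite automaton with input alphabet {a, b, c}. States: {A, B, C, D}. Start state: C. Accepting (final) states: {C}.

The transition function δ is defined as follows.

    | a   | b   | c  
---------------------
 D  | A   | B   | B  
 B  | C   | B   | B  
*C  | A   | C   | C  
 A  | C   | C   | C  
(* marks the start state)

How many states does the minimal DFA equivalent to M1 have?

Reachable states from the start: {A,C}. Unreachable: {B,D} — drop them.
Start with accepting vs non-accepting: {C} | {A}.
The partition is now stable with 2 blocks: {C} | {A}.

2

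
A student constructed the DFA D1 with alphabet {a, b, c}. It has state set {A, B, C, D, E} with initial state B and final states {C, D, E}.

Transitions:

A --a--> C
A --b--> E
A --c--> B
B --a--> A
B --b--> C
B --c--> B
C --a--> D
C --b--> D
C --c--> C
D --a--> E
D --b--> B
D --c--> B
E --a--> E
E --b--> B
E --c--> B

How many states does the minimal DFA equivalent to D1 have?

4

P0 = {C,D,E} | {A,B}.
Split {C,D,E} by δ(·,b) → {D,E} and {C}.
Split {A,B} by δ(·,a) → {A} and {B}.
Stable partition: {D,E} | {A} | {C} | {B} — 4 equivalence classes.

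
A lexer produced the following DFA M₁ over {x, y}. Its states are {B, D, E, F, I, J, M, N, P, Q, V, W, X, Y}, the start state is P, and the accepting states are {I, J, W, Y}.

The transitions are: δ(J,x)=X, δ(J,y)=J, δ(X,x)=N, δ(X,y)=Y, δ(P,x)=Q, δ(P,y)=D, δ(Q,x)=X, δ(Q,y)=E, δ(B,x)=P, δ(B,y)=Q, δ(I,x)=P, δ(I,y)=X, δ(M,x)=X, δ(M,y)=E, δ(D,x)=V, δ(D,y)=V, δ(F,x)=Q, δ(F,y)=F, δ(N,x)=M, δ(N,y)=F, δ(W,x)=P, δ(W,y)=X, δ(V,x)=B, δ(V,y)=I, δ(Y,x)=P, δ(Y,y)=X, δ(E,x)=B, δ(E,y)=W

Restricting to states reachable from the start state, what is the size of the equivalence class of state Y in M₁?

States {J} cannot be reached from the start state, so discard them.
P0 = {I,W,Y} | {B,D,E,F,M,N,P,Q,V,X}.
Split {B,D,E,F,M,N,P,Q,V,X} by δ(·,y) → {B,D,F,M,N,P,Q} and {E,V,X}.
Split {B,D,F,M,N,P,Q} by δ(·,x) → {B,F,N,P} and {D,M,Q}.
On input x, block {B,F,N,P} splits into {F,N,P} and {B}.
Split {F,N,P} by δ(·,y) → {F,N} and {P}.
Split {E,V,X} by δ(·,x) → {E,V} and {X}.
Refine {D,M,Q} on symbol x: members go to different blocks, giving {M,Q} and {D}.
The partition is now stable with 8 blocks: {I,W,Y} | {F,N} | {E,V} | {M,Q} | {B} | {P} | {X} | {D}.
The equivalence class containing Y is {I,W,Y}, of size 3.

3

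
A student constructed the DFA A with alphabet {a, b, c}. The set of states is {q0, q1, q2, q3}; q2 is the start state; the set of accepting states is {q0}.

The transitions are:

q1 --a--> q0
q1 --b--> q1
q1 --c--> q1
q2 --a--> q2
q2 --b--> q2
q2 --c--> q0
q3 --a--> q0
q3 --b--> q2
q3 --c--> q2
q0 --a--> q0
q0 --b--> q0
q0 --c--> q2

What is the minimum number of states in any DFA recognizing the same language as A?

2

Reachable states from the start: {q0,q2}. Unreachable: {q1,q3} — drop them.
Start with accepting vs non-accepting: {q0} | {q2}.
Stable partition: {q0} | {q2} — 2 equivalence classes.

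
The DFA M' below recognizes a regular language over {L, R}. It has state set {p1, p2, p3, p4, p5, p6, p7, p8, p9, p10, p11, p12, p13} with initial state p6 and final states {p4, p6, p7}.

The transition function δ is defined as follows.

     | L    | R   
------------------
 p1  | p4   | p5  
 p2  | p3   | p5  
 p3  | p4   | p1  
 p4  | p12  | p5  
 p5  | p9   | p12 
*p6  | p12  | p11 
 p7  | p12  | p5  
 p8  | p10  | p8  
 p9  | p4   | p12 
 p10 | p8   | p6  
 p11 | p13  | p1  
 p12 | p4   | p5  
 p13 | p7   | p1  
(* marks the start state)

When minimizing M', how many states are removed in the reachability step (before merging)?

No path from p6 leads to p2, p3, p8, p10; the other 9 states are all reachable.

4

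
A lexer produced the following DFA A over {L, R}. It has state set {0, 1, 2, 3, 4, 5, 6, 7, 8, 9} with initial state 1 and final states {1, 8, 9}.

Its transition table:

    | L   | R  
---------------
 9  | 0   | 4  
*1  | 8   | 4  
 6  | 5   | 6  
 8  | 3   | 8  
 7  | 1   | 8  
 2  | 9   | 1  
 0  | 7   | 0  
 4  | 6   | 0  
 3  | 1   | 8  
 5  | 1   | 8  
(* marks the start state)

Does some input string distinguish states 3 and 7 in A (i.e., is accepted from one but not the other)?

First remove the unreachable states {2,9}; 8 states remain.
P0 = {1,8} | {0,3,4,5,6,7}.
On input L, block {1,8} splits into {1} and {8}.
Split {0,3,4,5,6,7} by δ(·,L) → {0,4,6} and {3,5,7}.
Refine {0,4,6} on symbol L: members go to different blocks, giving {0,6} and {4}.
Stable partition: {1} | {0,6} | {8} | {3,5,7} | {4} — 5 equivalence classes.
3 and 7 lie in the same block of the stable partition, so they are equivalent — no string distinguishes them.

No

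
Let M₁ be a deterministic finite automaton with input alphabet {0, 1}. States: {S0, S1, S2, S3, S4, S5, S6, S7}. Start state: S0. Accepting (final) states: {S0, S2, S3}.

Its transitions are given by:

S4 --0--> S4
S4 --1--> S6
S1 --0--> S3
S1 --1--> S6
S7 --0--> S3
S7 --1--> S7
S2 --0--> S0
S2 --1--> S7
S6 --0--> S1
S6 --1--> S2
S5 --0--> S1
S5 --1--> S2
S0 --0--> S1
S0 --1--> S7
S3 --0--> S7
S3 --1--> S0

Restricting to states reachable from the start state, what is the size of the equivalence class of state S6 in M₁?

Reachable states from the start: {S0,S1,S2,S3,S6,S7}. Unreachable: {S4,S5} — drop them.
Start with accepting vs non-accepting: {S0,S2,S3} | {S1,S6,S7}.
Refine {S0,S2,S3} on symbol 0: members go to different blocks, giving {S0,S3} and {S2}.
On input 1, block {S0,S3} splits into {S0} and {S3}.
Refine {S1,S6,S7} on symbol 0: members go to different blocks, giving {S1,S7} and {S6}.
On input 1, block {S1,S7} splits into {S1} and {S7}.
The partition is now stable with 6 blocks: {S0} | {S1} | {S2} | {S3} | {S6} | {S7}.
State S6 belongs to the block {S6}, which has 1 states.

1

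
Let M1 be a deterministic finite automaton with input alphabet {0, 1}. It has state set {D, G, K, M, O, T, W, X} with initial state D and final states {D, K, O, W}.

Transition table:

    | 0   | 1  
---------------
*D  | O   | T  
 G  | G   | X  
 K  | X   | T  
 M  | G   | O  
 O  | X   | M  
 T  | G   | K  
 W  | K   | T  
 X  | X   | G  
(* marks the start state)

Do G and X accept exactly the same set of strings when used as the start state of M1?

Reachable states from the start: {D,G,K,M,O,T,X}. Unreachable: {W} — drop them.
Initial partition by acceptance: {D,K,O} | {G,M,T,X}.
Refine {D,K,O} on symbol 0: members go to different blocks, giving {K,O} and {D}.
Split {G,M,T,X} by δ(·,1) → {G,X} and {M,T}.
No further refinement is possible. Final partition (4 blocks): {K,O} | {G,X} | {D} | {M,T}.
G and X lie in the same block of the stable partition, so they are equivalent — no string distinguishes them.

Yes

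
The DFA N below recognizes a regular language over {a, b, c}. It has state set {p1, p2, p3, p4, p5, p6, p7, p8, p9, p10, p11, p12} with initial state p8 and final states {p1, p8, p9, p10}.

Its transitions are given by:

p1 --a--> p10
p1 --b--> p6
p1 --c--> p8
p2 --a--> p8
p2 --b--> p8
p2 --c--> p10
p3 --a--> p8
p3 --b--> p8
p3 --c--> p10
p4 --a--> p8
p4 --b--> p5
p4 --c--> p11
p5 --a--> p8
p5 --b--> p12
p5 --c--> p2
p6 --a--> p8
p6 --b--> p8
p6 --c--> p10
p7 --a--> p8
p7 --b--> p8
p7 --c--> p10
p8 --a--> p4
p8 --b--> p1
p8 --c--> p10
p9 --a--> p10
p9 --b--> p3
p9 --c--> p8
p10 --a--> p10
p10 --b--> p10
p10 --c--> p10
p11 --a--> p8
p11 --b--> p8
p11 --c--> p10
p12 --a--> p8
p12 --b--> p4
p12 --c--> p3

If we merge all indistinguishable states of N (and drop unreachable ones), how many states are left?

5

First remove the unreachable states {p7,p9}; 10 states remain.
Initial partition by acceptance: {p1,p8,p10} | {p2,p3,p4,p5,p6,p11,p12}.
Refine {p1,p8,p10} on symbol a: members go to different blocks, giving {p1,p10} and {p8}.
Refine {p1,p10} on symbol b: members go to different blocks, giving {p1} and {p10}.
Refine {p2,p3,p4,p5,p6,p11,p12} on symbol b: members go to different blocks, giving {p2,p3,p6,p11} and {p4,p5,p12}.
No further refinement is possible. Final partition (5 blocks): {p1} | {p2,p3,p6,p11} | {p8} | {p10} | {p4,p5,p12}.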